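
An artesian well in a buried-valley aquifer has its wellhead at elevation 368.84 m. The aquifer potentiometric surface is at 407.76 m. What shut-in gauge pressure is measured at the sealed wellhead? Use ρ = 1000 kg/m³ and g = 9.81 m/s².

P ≈ 382 kPa

Head above the cap: Δh = 407.76 − 368.84 = 38.92 m.
P = ρgΔh = 1000 × 9.81 × 38.92 = 381805 Pa ≈ 382 kPa.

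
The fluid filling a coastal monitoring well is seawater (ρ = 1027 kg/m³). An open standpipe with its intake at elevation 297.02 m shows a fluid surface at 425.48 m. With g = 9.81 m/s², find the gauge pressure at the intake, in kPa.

P ≈ 1290 kPa

Pressure head ψ = h − z = 425.48 − 297.02 = 128.46 m.
P = ρgψ = 1027 × 9.81 × 128.46 = 1294218 Pa ≈ 1290 kPa.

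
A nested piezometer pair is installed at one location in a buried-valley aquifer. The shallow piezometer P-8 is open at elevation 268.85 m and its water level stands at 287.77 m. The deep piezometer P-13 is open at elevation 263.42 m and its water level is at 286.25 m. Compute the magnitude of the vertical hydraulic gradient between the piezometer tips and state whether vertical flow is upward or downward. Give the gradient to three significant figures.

Total head at P-8: h = 287.77 m (water level in the standpipe).
Total head at P-13: h = 286.25 m.
Δh = h(P-8) − h(P-13) = 287.77 − 286.25 = 1.52 m.
Vertical separation Δz = 268.85 − 263.42 = 5.43 m.
|i_v| = |Δh| / Δz = 1.52 / 5.43 = 0.280.
Head is higher in the shallow piezometer, so vertical flow is downward (recharge condition).

|i_v| ≈ 0.280; vertical flow is downward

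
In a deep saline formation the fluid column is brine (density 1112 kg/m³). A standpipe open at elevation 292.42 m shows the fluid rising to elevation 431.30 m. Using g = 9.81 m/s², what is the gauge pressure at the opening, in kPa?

P ≈ 1520 kPa

Pressure head ψ = h − z = 431.30 − 292.42 = 138.88 m.
P = ρgψ = 1112 × 9.81 × 138.88 = 1515003 Pa ≈ 1520 kPa.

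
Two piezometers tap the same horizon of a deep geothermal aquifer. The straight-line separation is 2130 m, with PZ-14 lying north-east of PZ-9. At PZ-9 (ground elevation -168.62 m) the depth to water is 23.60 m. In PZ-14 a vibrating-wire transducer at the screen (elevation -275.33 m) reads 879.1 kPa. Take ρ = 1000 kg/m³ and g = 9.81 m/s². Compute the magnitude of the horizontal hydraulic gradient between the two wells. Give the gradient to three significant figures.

i ≈ 0.00305

Total head at PZ-9: h = -168.62 − 23.60 = -192.22 m.
Pressure head at PZ-14: ψ = P/(ρg) = 879.1×1000 / (1000 × 9.81) = 89.61 m.
Total head at PZ-14: h = z + ψ = -275.33 + 89.61 = -185.72 m.
Head difference: h(PZ-9) − h(PZ-14) = -192.22 − (-185.72) = -6.50 m.
Hydraulic gradient: i = |Δh| / L = 6.50 / 2130 = 0.00305.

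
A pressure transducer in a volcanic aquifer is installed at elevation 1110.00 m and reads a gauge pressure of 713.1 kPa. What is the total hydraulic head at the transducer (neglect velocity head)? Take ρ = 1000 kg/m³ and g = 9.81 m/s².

ψ = P/(ρg) = 713.1×1000 / (1000 × 9.81) = 72.69 m.
h = z + ψ = 1110.00 + 72.69 = 1182.69 m.

h ≈ 1182.69 m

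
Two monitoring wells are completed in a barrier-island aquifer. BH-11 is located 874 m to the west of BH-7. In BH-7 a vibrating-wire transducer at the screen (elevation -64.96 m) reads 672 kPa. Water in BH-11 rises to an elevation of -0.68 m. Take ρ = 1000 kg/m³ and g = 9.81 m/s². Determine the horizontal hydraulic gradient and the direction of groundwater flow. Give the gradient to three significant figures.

i ≈ 0.00483; groundwater flows toward the west

Pressure head at BH-7: ψ = P/(ρg) = 672×1000 / (1000 × 9.81) = 68.50 m.
Total head at BH-7: h = z + ψ = -64.96 + 68.50 = 3.54 m.
Total head at BH-11: h = -0.68 m (water level in the piezometer is the total head).
Head difference: h(BH-7) − h(BH-11) = 3.54 − (-0.68) = 4.22 m.
Hydraulic gradient: i = |Δh| / L = 4.22 / 874 = 0.00483.
Flow is from higher to lower head: from BH-7 toward BH-11, i.e. toward the west.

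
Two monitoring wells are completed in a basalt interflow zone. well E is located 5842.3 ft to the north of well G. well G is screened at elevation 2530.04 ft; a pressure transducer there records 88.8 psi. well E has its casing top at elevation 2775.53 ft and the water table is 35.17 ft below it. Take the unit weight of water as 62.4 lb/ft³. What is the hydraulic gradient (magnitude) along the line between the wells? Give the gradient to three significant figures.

i ≈ 0.000924

Pressure head at well G: ψ = 144·P/γ = 144 × 88.8 / 62.4 = 204.92 ft.
Total head at well G: h = z + ψ = 2530.04 + 204.92 = 2734.96 ft.
Total head at well E: h = 2775.53 − 35.17 = 2740.36 ft.
Head difference: h(well G) − h(well E) = 2734.96 − 2740.36 = -5.40 ft.
Hydraulic gradient: i = |Δh| / L = 5.40 / 5842.3 = 0.000924.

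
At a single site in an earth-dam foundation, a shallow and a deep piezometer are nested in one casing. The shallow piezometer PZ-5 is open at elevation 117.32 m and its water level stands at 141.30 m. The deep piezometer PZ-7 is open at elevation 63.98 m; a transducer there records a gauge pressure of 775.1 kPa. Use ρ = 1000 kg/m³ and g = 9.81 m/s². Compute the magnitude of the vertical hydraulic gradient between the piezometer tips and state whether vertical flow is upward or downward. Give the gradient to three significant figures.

Total head at PZ-5: h = 141.30 m (water level in the standpipe).
Pressure head at PZ-7: ψ = P/(ρg) = 775.1×1000 / (1000 × 9.81) = 79.01 m.
Total head at PZ-7: h = z + ψ = 63.98 + 79.01 = 142.99 m.
Δh = h(PZ-5) − h(PZ-7) = 141.30 − 142.99 = -1.69 m.
Vertical separation Δz = 117.32 − 63.98 = 53.34 m.
|i_v| = |Δh| / Δz = 1.69 / 53.34 = 0.0317.
Head is higher in the deep piezometer, so vertical flow is upward (discharge condition).

|i_v| ≈ 0.0317; vertical flow is upward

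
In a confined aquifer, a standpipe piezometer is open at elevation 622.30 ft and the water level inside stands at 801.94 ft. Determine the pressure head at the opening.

ψ ≈ 179.64 ft

Total head h = 801.94 ft (the water-surface elevation in the piezometer).
Pressure head ψ = h − z = 801.94 − 622.30 = 179.64 ft.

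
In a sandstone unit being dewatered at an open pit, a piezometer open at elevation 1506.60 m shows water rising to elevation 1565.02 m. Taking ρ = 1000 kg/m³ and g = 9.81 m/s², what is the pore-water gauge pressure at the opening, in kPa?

P ≈ 573 kPa

Pressure head ψ = h − z = 1565.02 − 1506.60 = 58.42 m.
P = ρgψ = 1000 × 9.81 × 58.42 = 573100 Pa ≈ 573 kPa.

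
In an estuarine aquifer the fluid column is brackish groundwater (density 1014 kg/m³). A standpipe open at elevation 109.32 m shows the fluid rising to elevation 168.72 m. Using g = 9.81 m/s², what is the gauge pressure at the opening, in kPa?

Pressure head ψ = h − z = 168.72 − 109.32 = 59.40 m.
P = ρgψ = 1014 × 9.81 × 59.40 = 590872 Pa ≈ 591 kPa.

P ≈ 591 kPa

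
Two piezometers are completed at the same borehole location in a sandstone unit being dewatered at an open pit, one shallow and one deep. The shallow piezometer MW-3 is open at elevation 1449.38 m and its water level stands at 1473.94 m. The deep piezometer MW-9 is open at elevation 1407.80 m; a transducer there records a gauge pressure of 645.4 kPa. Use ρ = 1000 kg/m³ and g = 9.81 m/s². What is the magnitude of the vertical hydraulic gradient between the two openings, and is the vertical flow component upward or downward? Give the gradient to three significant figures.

Total head at MW-3: h = 1473.94 m (water level in the standpipe).
Pressure head at MW-9: ψ = P/(ρg) = 645.4×1000 / (1000 × 9.81) = 65.79 m.
Total head at MW-9: h = z + ψ = 1407.80 + 65.79 = 1473.59 m.
Δh = h(MW-3) − h(MW-9) = 1473.94 − 1473.59 = 0.35 m.
Vertical separation Δz = 1449.38 − 1407.80 = 41.58 m.
|i_v| = |Δh| / Δz = 0.35 / 41.58 = 0.00842.
Head is higher in the shallow piezometer, so vertical flow is downward (recharge condition).

|i_v| ≈ 0.00842; vertical flow is downward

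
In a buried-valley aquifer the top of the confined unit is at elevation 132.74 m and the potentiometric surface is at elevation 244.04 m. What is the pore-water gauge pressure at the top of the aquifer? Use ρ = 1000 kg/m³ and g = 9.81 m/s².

P ≈ 1090 kPa

Pressure head at the aquifer top: ψ = h − z = 244.04 − 132.74 = 111.30 m.
P = ρgψ = 1000 × 9.81 × 111.30 = 1091853 Pa ≈ 1090 kPa.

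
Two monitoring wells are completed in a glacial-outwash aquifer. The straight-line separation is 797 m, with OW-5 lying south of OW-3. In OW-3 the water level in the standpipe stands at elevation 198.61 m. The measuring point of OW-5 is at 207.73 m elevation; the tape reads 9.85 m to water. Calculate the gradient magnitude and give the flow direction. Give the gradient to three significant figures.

Total head at OW-3: h = 198.61 m (water level in the piezometer is the total head).
Total head at OW-5: h = 207.73 − 9.85 = 197.88 m.
Head difference: h(OW-3) − h(OW-5) = 198.61 − 197.88 = 0.73 m.
Hydraulic gradient: i = |Δh| / L = 0.73 / 797 = 0.000916.
Flow is from higher to lower head: from OW-3 toward OW-5, i.e. toward the south.

i ≈ 0.000916; groundwater flows toward the south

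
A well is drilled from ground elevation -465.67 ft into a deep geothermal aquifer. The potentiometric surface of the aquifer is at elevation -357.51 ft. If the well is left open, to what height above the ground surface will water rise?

Water rises to the potentiometric surface, so the rise above ground = -357.51 − (-465.67) = 108.16 ft.

≈ 108.16 ft above ground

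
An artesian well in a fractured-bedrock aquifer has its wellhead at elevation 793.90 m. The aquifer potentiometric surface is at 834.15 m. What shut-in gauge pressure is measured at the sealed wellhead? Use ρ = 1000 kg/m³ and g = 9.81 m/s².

Head above the cap: Δh = 834.15 − 793.90 = 40.25 m.
P = ρgΔh = 1000 × 9.81 × 40.25 = 394852 Pa ≈ 395 kPa.

P ≈ 395 kPa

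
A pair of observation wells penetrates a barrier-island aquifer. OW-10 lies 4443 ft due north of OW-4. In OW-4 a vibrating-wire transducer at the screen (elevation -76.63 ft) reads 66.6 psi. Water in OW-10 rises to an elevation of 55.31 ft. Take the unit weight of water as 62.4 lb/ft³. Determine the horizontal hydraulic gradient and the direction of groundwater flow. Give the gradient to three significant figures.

i ≈ 0.00490; groundwater flows toward the north

Pressure head at OW-4: ψ = 144·P/γ = 144 × 66.6 / 62.4 = 153.69 ft.
Total head at OW-4: h = z + ψ = -76.63 + 153.69 = 77.06 ft.
Total head at OW-10: h = 55.31 ft (water level in the piezometer is the total head).
Head difference: h(OW-4) − h(OW-10) = 77.06 − 55.31 = 21.75 ft.
Hydraulic gradient: i = |Δh| / L = 21.75 / 4443 = 0.00490.
Flow is from higher to lower head: from OW-4 toward OW-10, i.e. toward the north.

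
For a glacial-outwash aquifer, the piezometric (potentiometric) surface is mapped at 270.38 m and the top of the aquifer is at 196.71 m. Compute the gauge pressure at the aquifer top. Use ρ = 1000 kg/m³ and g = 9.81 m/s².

Pressure head at the aquifer top: ψ = h − z = 270.38 − 196.71 = 73.67 m.
P = ρgψ = 1000 × 9.81 × 73.67 = 722703 Pa ≈ 723 kPa.

P ≈ 723 kPa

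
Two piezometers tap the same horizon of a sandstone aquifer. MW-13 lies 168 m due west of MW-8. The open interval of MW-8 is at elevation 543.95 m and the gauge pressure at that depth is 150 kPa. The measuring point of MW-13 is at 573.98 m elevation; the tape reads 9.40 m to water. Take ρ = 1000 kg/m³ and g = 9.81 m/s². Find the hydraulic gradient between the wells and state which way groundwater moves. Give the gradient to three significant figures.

Pressure head at MW-8: ψ = P/(ρg) = 150×1000 / (1000 × 9.81) = 15.29 m.
Total head at MW-8: h = z + ψ = 543.95 + 15.29 = 559.24 m.
Total head at MW-13: h = 573.98 − 9.40 = 564.58 m.
Head difference: h(MW-8) − h(MW-13) = 559.24 − 564.58 = -5.34 m.
Hydraulic gradient: i = |Δh| / L = 5.34 / 168 = 0.0318.
Flow is from higher to lower head: from MW-13 toward MW-8, i.e. toward the east.

i ≈ 0.0318; groundwater flows toward the east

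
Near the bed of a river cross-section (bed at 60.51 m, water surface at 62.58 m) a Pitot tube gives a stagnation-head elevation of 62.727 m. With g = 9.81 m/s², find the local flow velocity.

v ≈ 1.70 m/s

Near the bed, under hydrostatic conditions, the piezometric head (z + ψ) equals the free-surface elevation, 62.58 m.
Velocity head = total − piezometric = 62.727 − 62.58 = 0.147 m.
v = √(2g·h_v) = √(2 × 9.81 × 0.147) = 1.70 m/s.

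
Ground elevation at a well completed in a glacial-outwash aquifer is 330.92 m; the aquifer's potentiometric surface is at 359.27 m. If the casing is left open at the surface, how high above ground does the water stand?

≈ 28.35 m above ground

Water rises to the potentiometric surface, so the rise above ground = 359.27 − 330.92 = 28.35 m.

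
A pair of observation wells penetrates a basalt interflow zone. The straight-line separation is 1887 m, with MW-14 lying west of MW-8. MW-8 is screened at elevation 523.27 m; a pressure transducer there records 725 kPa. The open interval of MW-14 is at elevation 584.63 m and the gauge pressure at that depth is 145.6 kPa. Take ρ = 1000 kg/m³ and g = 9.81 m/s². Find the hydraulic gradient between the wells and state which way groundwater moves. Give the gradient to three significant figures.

i ≈ 0.00122; groundwater flows toward the east

Pressure head at MW-8: ψ = P/(ρg) = 725×1000 / (1000 × 9.81) = 73.90 m.
Total head at MW-8: h = z + ψ = 523.27 + 73.90 = 597.17 m.
Pressure head at MW-14: ψ = P/(ρg) = 145.6×1000 / (1000 × 9.81) = 14.84 m.
Total head at MW-14: h = z + ψ = 584.63 + 14.84 = 599.47 m.
Head difference: h(MW-8) − h(MW-14) = 597.17 − 599.47 = -2.30 m.
Hydraulic gradient: i = |Δh| / L = 2.30 / 1887 = 0.00122.
Flow is from higher to lower head: from MW-14 toward MW-8, i.e. toward the east.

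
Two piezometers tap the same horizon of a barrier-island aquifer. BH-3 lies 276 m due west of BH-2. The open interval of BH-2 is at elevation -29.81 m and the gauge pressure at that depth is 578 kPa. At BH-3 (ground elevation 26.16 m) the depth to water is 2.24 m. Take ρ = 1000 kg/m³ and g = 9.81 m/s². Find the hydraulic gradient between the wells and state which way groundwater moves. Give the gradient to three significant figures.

i ≈ 0.0188; groundwater flows toward the west

Pressure head at BH-2: ψ = P/(ρg) = 578×1000 / (1000 × 9.81) = 58.92 m.
Total head at BH-2: h = z + ψ = -29.81 + 58.92 = 29.11 m.
Total head at BH-3: h = 26.16 − 2.24 = 23.92 m.
Head difference: h(BH-2) − h(BH-3) = 29.11 − 23.92 = 5.19 m.
Hydraulic gradient: i = |Δh| / L = 5.19 / 276 = 0.0188.
Flow is from higher to lower head: from BH-2 toward BH-3, i.e. toward the west.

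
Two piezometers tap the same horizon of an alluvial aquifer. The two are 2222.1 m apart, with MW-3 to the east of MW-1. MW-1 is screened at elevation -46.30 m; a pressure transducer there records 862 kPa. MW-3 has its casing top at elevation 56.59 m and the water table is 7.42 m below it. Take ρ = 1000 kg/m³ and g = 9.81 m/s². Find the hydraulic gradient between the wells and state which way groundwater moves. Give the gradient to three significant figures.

Pressure head at MW-1: ψ = P/(ρg) = 862×1000 / (1000 × 9.81) = 87.87 m.
Total head at MW-1: h = z + ψ = -46.30 + 87.87 = 41.57 m.
Total head at MW-3: h = 56.59 − 7.42 = 49.17 m.
Head difference: h(MW-1) − h(MW-3) = 41.57 − 49.17 = -7.60 m.
Hydraulic gradient: i = |Δh| / L = 7.60 / 2222.1 = 0.00342.
Flow is from higher to lower head: from MW-3 toward MW-1, i.e. toward the west.

i ≈ 0.00342; groundwater flows toward the west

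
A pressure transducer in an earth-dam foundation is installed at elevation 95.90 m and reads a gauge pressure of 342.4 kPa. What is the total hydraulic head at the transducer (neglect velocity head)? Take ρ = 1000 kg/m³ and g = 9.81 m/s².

ψ = P/(ρg) = 342.4×1000 / (1000 × 9.81) = 34.90 m.
h = z + ψ = 95.90 + 34.90 = 130.80 m.

h ≈ 130.80 m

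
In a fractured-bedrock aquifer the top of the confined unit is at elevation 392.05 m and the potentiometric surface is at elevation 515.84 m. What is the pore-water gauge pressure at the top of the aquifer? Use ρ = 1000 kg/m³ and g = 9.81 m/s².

Pressure head at the aquifer top: ψ = h − z = 515.84 − 392.05 = 123.79 m.
P = ρgψ = 1000 × 9.81 × 123.79 = 1214380 Pa ≈ 1210 kPa.

P ≈ 1210 kPa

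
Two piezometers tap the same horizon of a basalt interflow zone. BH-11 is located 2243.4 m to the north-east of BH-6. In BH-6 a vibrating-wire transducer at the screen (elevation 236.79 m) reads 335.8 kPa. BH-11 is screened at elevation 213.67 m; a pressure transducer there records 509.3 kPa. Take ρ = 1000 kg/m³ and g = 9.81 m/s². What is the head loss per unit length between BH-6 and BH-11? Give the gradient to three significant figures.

i ≈ 0.00242 m/m

Pressure head at BH-6: ψ = P/(ρg) = 335.8×1000 / (1000 × 9.81) = 34.23 m.
Total head at BH-6: h = z + ψ = 236.79 + 34.23 = 271.02 m.
Pressure head at BH-11: ψ = P/(ρg) = 509.3×1000 / (1000 × 9.81) = 51.92 m.
Total head at BH-11: h = z + ψ = 213.67 + 51.92 = 265.59 m.
Head difference: h(BH-6) − h(BH-11) = 271.02 − 265.59 = 5.43 m.
Hydraulic gradient: i = |Δh| / L = 5.43 / 2243.4 = 0.00242.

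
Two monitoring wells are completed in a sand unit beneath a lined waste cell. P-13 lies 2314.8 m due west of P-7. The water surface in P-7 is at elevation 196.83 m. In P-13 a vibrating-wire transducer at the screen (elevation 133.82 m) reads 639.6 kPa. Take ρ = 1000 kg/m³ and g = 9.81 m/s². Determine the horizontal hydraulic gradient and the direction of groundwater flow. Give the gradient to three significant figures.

i ≈ 0.000946; groundwater flows toward the east

Total head at P-7: h = 196.83 m (water level in the piezometer is the total head).
Pressure head at P-13: ψ = P/(ρg) = 639.6×1000 / (1000 × 9.81) = 65.20 m.
Total head at P-13: h = z + ψ = 133.82 + 65.20 = 199.02 m.
Head difference: h(P-7) − h(P-13) = 196.83 − 199.02 = -2.19 m.
Hydraulic gradient: i = |Δh| / L = 2.19 / 2314.8 = 0.000946.
Flow is from higher to lower head: from P-13 toward P-7, i.e. toward the east.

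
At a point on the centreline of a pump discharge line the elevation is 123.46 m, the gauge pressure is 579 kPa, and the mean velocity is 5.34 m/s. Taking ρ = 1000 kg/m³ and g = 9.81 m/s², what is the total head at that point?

h ≈ 183.93 m

Pressure head ψ = P/(ρg) = 579×1000 / (1000 × 9.81) = 59.02 m.
Velocity head = v²/(2g) = 5.34² / (2 × 9.81) = 1.453 m.
h = z + ψ + v²/(2g) = 123.46 + 59.02 + 1.453 = 183.93 m.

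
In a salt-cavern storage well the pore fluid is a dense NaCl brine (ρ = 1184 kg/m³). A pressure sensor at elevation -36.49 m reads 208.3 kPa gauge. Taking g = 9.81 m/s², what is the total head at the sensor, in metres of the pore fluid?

ψ = P/(ρg) = 208.3×1000 / (1184 × 9.81) = 17.93 m.
h = z + ψ = -36.49 + 17.93 = -18.56 m.

h ≈ -18.56 m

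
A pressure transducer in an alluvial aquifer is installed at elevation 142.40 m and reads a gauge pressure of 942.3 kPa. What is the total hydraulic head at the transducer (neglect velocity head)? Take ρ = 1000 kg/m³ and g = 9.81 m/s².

ψ = P/(ρg) = 942.3×1000 / (1000 × 9.81) = 96.06 m.
h = z + ψ = 142.40 + 96.06 = 238.46 m.

h ≈ 238.46 m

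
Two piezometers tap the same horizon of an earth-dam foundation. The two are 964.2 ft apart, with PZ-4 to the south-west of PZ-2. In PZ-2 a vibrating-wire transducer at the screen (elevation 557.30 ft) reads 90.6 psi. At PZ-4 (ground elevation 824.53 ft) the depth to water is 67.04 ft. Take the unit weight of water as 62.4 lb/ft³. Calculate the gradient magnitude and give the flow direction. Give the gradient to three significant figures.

Pressure head at PZ-2: ψ = 144·P/γ = 144 × 90.6 / 62.4 = 209.08 ft.
Total head at PZ-2: h = z + ψ = 557.30 + 209.08 = 766.38 ft.
Total head at PZ-4: h = 824.53 − 67.04 = 757.49 ft.
Head difference: h(PZ-2) − h(PZ-4) = 766.38 − 757.49 = 8.89 ft.
Hydraulic gradient: i = |Δh| / L = 8.89 / 964.2 = 0.00922.
Flow is from higher to lower head: from PZ-2 toward PZ-4, i.e. toward the south-west.

i ≈ 0.00922; groundwater flows toward the south-west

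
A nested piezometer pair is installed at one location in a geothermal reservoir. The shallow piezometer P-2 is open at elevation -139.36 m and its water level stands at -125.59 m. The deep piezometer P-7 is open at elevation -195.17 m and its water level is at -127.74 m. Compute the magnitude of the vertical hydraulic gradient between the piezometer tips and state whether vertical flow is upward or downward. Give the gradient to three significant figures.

Total head at P-2: h = -125.59 m (water level in the standpipe).
Total head at P-7: h = -127.74 m.
Δh = h(P-2) − h(P-7) = -125.59 − (-127.74) = 2.15 m.
Vertical separation Δz = -139.36 − (-195.17) = 55.81 m.
|i_v| = |Δh| / Δz = 2.15 / 55.81 = 0.0385.
Head is higher in the shallow piezometer, so vertical flow is downward (recharge condition).

|i_v| ≈ 0.0385; vertical flow is downward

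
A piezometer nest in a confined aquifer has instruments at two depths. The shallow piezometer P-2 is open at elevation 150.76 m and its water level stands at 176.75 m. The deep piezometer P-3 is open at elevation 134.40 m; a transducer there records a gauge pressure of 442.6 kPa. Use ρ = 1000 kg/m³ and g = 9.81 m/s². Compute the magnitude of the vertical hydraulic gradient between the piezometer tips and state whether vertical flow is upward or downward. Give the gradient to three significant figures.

|i_v| ≈ 0.169; vertical flow is upward

Total head at P-2: h = 176.75 m (water level in the standpipe).
Pressure head at P-3: ψ = P/(ρg) = 442.6×1000 / (1000 × 9.81) = 45.12 m.
Total head at P-3: h = z + ψ = 134.40 + 45.12 = 179.52 m.
Δh = h(P-2) − h(P-3) = 176.75 − 179.52 = -2.77 m.
Vertical separation Δz = 150.76 − 134.40 = 16.36 m.
|i_v| = |Δh| / Δz = 2.77 / 16.36 = 0.169.
Head is higher in the deep piezometer, so vertical flow is upward (discharge condition).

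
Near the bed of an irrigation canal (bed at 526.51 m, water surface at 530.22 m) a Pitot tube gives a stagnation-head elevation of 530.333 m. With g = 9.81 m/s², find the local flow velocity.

Near the bed, under hydrostatic conditions, the piezometric head (z + ψ) equals the free-surface elevation, 530.22 m.
Velocity head = total − piezometric = 530.333 − 530.22 = 0.113 m.
v = √(2g·h_v) = √(2 × 9.81 × 0.113) = 1.49 m/s.

v ≈ 1.49 m/s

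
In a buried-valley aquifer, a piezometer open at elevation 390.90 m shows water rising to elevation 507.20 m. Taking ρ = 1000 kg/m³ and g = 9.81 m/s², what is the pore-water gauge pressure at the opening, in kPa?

Pressure head ψ = h − z = 507.20 − 390.90 = 116.30 m.
P = ρgψ = 1000 × 9.81 × 116.30 = 1140903 Pa ≈ 1140 kPa.

P ≈ 1140 kPa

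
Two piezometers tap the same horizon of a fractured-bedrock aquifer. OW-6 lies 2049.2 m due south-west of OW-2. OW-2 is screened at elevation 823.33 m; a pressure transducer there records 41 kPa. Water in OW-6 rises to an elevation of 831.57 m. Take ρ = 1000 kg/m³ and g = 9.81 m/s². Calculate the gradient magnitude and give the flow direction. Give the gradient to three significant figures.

i ≈ 0.00198; groundwater flows toward the north-east

Pressure head at OW-2: ψ = P/(ρg) = 41×1000 / (1000 × 9.81) = 4.18 m.
Total head at OW-2: h = z + ψ = 823.33 + 4.18 = 827.51 m.
Total head at OW-6: h = 831.57 m (water level in the piezometer is the total head).
Head difference: h(OW-2) − h(OW-6) = 827.51 − 831.57 = -4.06 m.
Hydraulic gradient: i = |Δh| / L = 4.06 / 2049.2 = 0.00198.
Flow is from higher to lower head: from OW-6 toward OW-2, i.e. toward the north-east.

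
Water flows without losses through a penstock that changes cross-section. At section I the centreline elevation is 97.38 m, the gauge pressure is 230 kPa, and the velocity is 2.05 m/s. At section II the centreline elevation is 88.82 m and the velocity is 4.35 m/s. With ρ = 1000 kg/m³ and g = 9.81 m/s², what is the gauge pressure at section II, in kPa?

P₂ ≈ 307 kPa

Pressure head at I: ψ₁ = P₁/(ρg) = 230×1000 / (1000 × 9.81) = 23.45 m.
Velocity heads: v₁²/2g = 2.05²/19.62 = 0.214 m; v₂²/2g = 4.35²/19.62 = 0.964 m.
Total head H = z₁ + ψ₁ + v₁²/2g = 97.38 + 23.45 + 0.214 = 121.04 m.
ψ₂ = H − z₂ − v₂²/2g = 121.04 − 88.82 − 0.964 = 31.26 m.
P₂ = ρgψ₂ = 1000 × 9.81 × 31.26 ≈ 307 kPa.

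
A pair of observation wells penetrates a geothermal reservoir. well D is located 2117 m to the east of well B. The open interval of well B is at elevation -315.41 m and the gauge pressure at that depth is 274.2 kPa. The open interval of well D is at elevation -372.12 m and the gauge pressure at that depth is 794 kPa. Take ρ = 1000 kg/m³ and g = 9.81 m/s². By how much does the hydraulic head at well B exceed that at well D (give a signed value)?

Δh ≈ 3.72 m

Pressure head at well B: ψ = P/(ρg) = 274.2×1000 / (1000 × 9.81) = 27.95 m.
Total head at well B: h = z + ψ = -315.41 + 27.95 = -287.46 m.
Pressure head at well D: ψ = P/(ρg) = 794×1000 / (1000 × 9.81) = 80.94 m.
Total head at well D: h = z + ψ = -372.12 + 80.94 = -291.18 m.
Head difference: h(well B) − h(well D) = -287.46 − (-291.18) = 3.72 m.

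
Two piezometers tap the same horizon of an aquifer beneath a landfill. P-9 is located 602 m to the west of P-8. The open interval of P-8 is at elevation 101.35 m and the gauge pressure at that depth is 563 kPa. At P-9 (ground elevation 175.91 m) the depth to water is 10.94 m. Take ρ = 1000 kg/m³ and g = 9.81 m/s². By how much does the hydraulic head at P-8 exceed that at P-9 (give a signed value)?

Pressure head at P-8: ψ = P/(ρg) = 563×1000 / (1000 × 9.81) = 57.39 m.
Total head at P-8: h = z + ψ = 101.35 + 57.39 = 158.74 m.
Total head at P-9: h = 175.91 − 10.94 = 164.97 m.
Head difference: h(P-8) − h(P-9) = 158.74 − 164.97 = -6.23 m.

Δh ≈ -6.23 m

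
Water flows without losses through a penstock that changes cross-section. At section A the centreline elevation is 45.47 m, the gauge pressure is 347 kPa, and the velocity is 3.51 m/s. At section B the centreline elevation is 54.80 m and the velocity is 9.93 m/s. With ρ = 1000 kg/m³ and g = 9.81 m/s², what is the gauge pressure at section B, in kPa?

Pressure head at A: ψ₁ = P₁/(ρg) = 347×1000 / (1000 × 9.81) = 35.37 m.
Velocity heads: v₁²/2g = 3.51²/19.62 = 0.628 m; v₂²/2g = 9.93²/19.62 = 5.026 m.
Total head H = z₁ + ψ₁ + v₁²/2g = 45.47 + 35.37 + 0.628 = 81.47 m.
ψ₂ = H − z₂ − v₂²/2g = 81.47 − 54.80 − 5.026 = 21.64 m.
P₂ = ρgψ₂ = 1000 × 9.81 × 21.64 ≈ 212 kPa.

P₂ ≈ 212 kPa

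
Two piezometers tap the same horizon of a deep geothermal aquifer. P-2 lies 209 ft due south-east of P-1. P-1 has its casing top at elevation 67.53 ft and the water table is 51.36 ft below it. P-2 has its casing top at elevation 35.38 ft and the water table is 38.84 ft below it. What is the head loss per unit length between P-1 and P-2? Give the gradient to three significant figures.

Total head at P-1: h = 67.53 − 51.36 = 16.17 ft.
Total head at P-2: h = 35.38 − 38.84 = -3.46 ft.
Head difference: h(P-1) − h(P-2) = 16.17 − (-3.46) = 19.63 ft.
Hydraulic gradient: i = |Δh| / L = 19.63 / 209 = 0.0939.

i ≈ 0.0939 ft/ft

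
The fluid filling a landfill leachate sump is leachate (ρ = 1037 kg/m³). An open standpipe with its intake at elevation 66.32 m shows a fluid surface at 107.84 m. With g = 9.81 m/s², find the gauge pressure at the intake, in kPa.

P ≈ 422 kPa

Pressure head ψ = h − z = 107.84 − 66.32 = 41.52 m.
P = ρgψ = 1037 × 9.81 × 41.52 = 422382 Pa ≈ 422 kPa.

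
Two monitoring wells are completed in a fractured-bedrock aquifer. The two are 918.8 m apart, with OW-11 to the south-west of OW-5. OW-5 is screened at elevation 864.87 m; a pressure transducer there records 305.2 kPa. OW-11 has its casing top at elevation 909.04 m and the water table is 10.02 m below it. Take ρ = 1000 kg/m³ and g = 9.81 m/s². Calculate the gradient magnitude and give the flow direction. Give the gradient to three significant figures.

i ≈ 0.00331; groundwater flows toward the north-east

Pressure head at OW-5: ψ = P/(ρg) = 305.2×1000 / (1000 × 9.81) = 31.11 m.
Total head at OW-5: h = z + ψ = 864.87 + 31.11 = 895.98 m.
Total head at OW-11: h = 909.04 − 10.02 = 899.02 m.
Head difference: h(OW-5) − h(OW-11) = 895.98 − 899.02 = -3.04 m.
Hydraulic gradient: i = |Δh| / L = 3.04 / 918.8 = 0.00331.
Flow is from higher to lower head: from OW-11 toward OW-5, i.e. toward the north-east.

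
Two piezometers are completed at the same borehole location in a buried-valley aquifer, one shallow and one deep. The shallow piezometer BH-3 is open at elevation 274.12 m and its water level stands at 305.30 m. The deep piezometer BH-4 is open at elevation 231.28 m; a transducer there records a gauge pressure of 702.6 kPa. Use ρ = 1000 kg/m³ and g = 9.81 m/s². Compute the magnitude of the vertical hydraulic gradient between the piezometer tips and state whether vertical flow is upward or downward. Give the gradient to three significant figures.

|i_v| ≈ 0.0560; vertical flow is downward

Total head at BH-3: h = 305.30 m (water level in the standpipe).
Pressure head at BH-4: ψ = P/(ρg) = 702.6×1000 / (1000 × 9.81) = 71.62 m.
Total head at BH-4: h = z + ψ = 231.28 + 71.62 = 302.90 m.
Δh = h(BH-3) − h(BH-4) = 305.30 − 302.90 = 2.40 m.
Vertical separation Δz = 274.12 − 231.28 = 42.84 m.
|i_v| = |Δh| / Δz = 2.40 / 42.84 = 0.0560.
Head is higher in the shallow piezometer, so vertical flow is downward (recharge condition).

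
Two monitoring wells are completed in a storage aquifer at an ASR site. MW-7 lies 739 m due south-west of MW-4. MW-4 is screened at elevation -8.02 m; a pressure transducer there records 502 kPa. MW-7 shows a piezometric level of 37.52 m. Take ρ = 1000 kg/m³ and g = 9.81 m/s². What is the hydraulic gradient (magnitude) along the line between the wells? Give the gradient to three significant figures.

Pressure head at MW-4: ψ = P/(ρg) = 502×1000 / (1000 × 9.81) = 51.17 m.
Total head at MW-4: h = z + ψ = -8.02 + 51.17 = 43.15 m.
Total head at MW-7: h = 37.52 m (water level in the piezometer is the total head).
Head difference: h(MW-4) − h(MW-7) = 43.15 − 37.52 = 5.63 m.
Hydraulic gradient: i = |Δh| / L = 5.63 / 739 = 0.00762.

i ≈ 0.00762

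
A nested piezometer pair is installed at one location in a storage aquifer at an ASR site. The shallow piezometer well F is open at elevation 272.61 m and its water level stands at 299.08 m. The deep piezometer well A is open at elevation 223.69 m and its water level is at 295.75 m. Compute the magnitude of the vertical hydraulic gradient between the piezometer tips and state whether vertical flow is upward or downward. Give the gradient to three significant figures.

|i_v| ≈ 0.0681; vertical flow is downward

Total head at well F: h = 299.08 m (water level in the standpipe).
Total head at well A: h = 295.75 m.
Δh = h(well F) − h(well A) = 299.08 − 295.75 = 3.33 m.
Vertical separation Δz = 272.61 − 223.69 = 48.92 m.
|i_v| = |Δh| / Δz = 3.33 / 48.92 = 0.0681.
Head is higher in the shallow piezometer, so vertical flow is downward (recharge condition).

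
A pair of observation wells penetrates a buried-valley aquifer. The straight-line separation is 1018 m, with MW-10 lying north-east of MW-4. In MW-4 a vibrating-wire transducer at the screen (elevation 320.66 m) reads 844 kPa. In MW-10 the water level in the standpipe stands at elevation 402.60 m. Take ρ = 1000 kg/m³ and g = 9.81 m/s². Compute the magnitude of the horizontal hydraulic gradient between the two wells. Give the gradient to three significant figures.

i ≈ 0.00402

Pressure head at MW-4: ψ = P/(ρg) = 844×1000 / (1000 × 9.81) = 86.03 m.
Total head at MW-4: h = z + ψ = 320.66 + 86.03 = 406.69 m.
Total head at MW-10: h = 402.60 m (water level in the piezometer is the total head).
Head difference: h(MW-4) − h(MW-10) = 406.69 − 402.60 = 4.09 m.
Hydraulic gradient: i = |Δh| / L = 4.09 / 1018 = 0.00402.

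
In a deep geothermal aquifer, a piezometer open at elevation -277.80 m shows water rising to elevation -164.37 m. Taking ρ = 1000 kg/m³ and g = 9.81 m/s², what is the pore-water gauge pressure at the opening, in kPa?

P ≈ 1110 kPa

Pressure head ψ = h − z = -164.37 − (-277.80) = 113.43 m.
P = ρgψ = 1000 × 9.81 × 113.43 = 1112748 Pa ≈ 1110 kPa.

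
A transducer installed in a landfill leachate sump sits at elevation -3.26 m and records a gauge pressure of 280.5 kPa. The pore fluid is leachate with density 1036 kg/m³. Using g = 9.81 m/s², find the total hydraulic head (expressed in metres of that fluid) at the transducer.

ψ = P/(ρg) = 280.5×1000 / (1036 × 9.81) = 27.60 m.
h = z + ψ = -3.26 + 27.60 = 24.34 m.

h ≈ 24.34 m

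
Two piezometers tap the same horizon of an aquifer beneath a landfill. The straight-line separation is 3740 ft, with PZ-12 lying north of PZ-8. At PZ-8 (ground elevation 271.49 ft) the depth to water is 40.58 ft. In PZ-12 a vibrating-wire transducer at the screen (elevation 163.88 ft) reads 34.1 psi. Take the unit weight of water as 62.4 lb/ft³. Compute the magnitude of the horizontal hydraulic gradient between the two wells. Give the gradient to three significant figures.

i ≈ 0.00312

Total head at PZ-8: h = 271.49 − 40.58 = 230.91 ft.
Pressure head at PZ-12: ψ = 144·P/γ = 144 × 34.1 / 62.4 = 78.69 ft.
Total head at PZ-12: h = z + ψ = 163.88 + 78.69 = 242.57 ft.
Head difference: h(PZ-8) − h(PZ-12) = 230.91 − 242.57 = -11.66 ft.
Hydraulic gradient: i = |Δh| / L = 11.66 / 3740 = 0.00312.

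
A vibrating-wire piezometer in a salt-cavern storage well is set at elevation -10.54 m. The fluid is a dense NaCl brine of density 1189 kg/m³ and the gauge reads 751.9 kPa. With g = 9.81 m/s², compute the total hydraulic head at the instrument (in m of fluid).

h ≈ 53.92 m

ψ = P/(ρg) = 751.9×1000 / (1189 × 9.81) = 64.46 m.
h = z + ψ = -10.54 + 64.46 = 53.92 m.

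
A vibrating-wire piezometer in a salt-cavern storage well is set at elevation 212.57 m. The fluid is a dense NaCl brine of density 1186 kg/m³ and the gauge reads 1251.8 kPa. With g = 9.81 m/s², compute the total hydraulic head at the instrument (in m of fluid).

ψ = P/(ρg) = 1251.8×1000 / (1186 × 9.81) = 107.59 m.
h = z + ψ = 212.57 + 107.59 = 320.16 m.

h ≈ 320.16 m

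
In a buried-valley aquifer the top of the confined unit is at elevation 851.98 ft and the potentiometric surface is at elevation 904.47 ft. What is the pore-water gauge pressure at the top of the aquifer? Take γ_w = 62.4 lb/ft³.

Pressure head at the aquifer top: ψ = h − z = 904.47 − 851.98 = 52.49 ft.
P = γψ/144 = 62.4 × 52.49 / 144 = 22.7 psi.

P ≈ 22.7 psi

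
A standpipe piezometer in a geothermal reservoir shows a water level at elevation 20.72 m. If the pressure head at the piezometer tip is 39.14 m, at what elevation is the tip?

z ≈ -18.42 m

z = h − ψ = 20.72 − 39.14 = -18.42 m.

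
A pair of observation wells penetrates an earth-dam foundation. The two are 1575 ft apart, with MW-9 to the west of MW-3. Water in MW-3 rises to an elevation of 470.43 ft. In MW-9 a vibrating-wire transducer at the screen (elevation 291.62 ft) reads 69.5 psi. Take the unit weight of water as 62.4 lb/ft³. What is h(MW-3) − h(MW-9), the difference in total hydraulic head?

Δh ≈ 18.43 ft

Total head at MW-3: h = 470.43 ft (water level in the piezometer is the total head).
Pressure head at MW-9: ψ = 144·P/γ = 144 × 69.5 / 62.4 = 160.38 ft.
Total head at MW-9: h = z + ψ = 291.62 + 160.38 = 452.00 ft.
Head difference: h(MW-3) − h(MW-9) = 470.43 − 452.00 = 18.43 ft.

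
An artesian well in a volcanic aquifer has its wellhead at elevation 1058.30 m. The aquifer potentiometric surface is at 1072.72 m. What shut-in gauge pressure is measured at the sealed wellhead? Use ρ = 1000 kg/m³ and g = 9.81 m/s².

Head above the cap: Δh = 1072.72 − 1058.30 = 14.42 m.
P = ρgΔh = 1000 × 9.81 × 14.42 = 141460 Pa ≈ 141 kPa.

P ≈ 141 kPa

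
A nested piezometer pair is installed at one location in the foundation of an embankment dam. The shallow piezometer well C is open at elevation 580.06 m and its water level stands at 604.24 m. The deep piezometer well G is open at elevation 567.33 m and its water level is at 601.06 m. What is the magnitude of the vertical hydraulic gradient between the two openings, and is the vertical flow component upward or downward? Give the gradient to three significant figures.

Total head at well C: h = 604.24 m (water level in the standpipe).
Total head at well G: h = 601.06 m.
Δh = h(well C) − h(well G) = 604.24 − 601.06 = 3.18 m.
Vertical separation Δz = 580.06 − 567.33 = 12.73 m.
|i_v| = |Δh| / Δz = 3.18 / 12.73 = 0.250.
Head is higher in the shallow piezometer, so vertical flow is downward (recharge condition).

|i_v| ≈ 0.250; vertical flow is downward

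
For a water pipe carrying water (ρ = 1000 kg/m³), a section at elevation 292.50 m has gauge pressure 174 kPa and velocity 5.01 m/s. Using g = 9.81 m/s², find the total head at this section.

Pressure head ψ = P/(ρg) = 174×1000 / (1000 × 9.81) = 17.74 m.
Velocity head = v²/(2g) = 5.01² / (2 × 9.81) = 1.279 m.
h = z + ψ + v²/(2g) = 292.50 + 17.74 + 1.279 = 311.52 m.

h ≈ 311.52 m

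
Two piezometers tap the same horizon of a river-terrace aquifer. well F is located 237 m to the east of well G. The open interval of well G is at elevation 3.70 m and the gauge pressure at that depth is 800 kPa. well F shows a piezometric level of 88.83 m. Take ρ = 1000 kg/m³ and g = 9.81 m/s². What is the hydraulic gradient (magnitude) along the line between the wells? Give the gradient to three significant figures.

i ≈ 0.0151

Pressure head at well G: ψ = P/(ρg) = 800×1000 / (1000 × 9.81) = 81.55 m.
Total head at well G: h = z + ψ = 3.70 + 81.55 = 85.25 m.
Total head at well F: h = 88.83 m (water level in the piezometer is the total head).
Head difference: h(well G) − h(well F) = 85.25 − 88.83 = -3.58 m.
Hydraulic gradient: i = |Δh| / L = 3.58 / 237 = 0.0151.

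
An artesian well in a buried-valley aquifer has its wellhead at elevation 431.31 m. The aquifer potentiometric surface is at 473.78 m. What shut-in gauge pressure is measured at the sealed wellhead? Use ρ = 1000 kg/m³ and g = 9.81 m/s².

Head above the cap: Δh = 473.78 − 431.31 = 42.47 m.
P = ρgΔh = 1000 × 9.81 × 42.47 = 416631 Pa ≈ 417 kPa.

P ≈ 417 kPa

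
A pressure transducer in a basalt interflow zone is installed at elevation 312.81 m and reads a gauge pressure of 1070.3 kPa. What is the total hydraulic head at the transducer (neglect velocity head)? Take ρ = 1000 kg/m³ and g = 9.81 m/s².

ψ = P/(ρg) = 1070.3×1000 / (1000 × 9.81) = 109.10 m.
h = z + ψ = 312.81 + 109.10 = 421.91 m.

h ≈ 421.91 m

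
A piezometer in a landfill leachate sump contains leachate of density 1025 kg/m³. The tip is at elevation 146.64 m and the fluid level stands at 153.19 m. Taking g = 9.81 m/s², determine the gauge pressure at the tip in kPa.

Pressure head ψ = h − z = 153.19 − 146.64 = 6.55 m.
P = ρgψ = 1025 × 9.81 × 6.55 = 65862 Pa ≈ 65.9 kPa.

P ≈ 65.9 kPa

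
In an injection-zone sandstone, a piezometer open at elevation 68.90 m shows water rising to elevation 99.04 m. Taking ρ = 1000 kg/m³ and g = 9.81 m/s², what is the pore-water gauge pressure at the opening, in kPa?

Pressure head ψ = h − z = 99.04 − 68.90 = 30.14 m.
P = ρgψ = 1000 × 9.81 × 30.14 = 295673 Pa ≈ 296 kPa.

P ≈ 296 kPa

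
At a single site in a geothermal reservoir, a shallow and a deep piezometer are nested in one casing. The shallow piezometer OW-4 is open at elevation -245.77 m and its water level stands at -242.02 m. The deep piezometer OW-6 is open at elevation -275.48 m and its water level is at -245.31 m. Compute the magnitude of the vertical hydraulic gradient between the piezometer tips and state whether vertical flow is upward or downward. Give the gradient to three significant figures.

Total head at OW-4: h = -242.02 m (water level in the standpipe).
Total head at OW-6: h = -245.31 m.
Δh = h(OW-4) − h(OW-6) = -242.02 − (-245.31) = 3.29 m.
Vertical separation Δz = -245.77 − (-275.48) = 29.71 m.
|i_v| = |Δh| / Δz = 3.29 / 29.71 = 0.111.
Head is higher in the shallow piezometer, so vertical flow is downward (recharge condition).

|i_v| ≈ 0.111; vertical flow is downward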